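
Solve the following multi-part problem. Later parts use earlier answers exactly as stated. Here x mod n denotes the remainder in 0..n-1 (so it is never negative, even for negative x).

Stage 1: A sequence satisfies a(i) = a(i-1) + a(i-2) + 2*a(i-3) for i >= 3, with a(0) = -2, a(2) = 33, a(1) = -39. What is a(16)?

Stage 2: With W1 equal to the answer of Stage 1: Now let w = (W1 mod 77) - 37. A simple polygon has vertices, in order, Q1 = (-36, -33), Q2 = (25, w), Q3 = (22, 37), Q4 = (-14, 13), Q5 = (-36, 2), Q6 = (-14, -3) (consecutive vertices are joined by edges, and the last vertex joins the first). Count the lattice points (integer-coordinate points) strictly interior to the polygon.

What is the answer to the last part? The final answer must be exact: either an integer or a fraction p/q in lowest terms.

Stage 1: a(3) = 1*(33) + 1*(-39) + 2*(-2) = -10; iterating: a(3)=-10, a(4)=-55, a(5)=1, a(6)=-74, a(7)=-183, a(8)=-255, a(9)=-586, a(10)=-1207, a(11)=-2303, a(12)=-4682, a(13)=-9399, a(14)=-18687, a(15)=-37450, a(16)=-74935; answer -74935
Stage 2: W1 = -74935; w = 26; cross terms: (-36*26 - 25*-33)=-111, (25*37 - 22*26)=353, (22*13 - -14*37)=804, (-14*2 - -36*13)=440, (-36*-3 - -14*2)=136, (-14*-33 - -36*-3)=354; twice the area = |1976| = 1976; area = 988; boundary points = 1 + 1 + 12 + 11 + 1 + 2 = 28; strictly interior points = area - boundary/2 + 1 = 975; answer 975

975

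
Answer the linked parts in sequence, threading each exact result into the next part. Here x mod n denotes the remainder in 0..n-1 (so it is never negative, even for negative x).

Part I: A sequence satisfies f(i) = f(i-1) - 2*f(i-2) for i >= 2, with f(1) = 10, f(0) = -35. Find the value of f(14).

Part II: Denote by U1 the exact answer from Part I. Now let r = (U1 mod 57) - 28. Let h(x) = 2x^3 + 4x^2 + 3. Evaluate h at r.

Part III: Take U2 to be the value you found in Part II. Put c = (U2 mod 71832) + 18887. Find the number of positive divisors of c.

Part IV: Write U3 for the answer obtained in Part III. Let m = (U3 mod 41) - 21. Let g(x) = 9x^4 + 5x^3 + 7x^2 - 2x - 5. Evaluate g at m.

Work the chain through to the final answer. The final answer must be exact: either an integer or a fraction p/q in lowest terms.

Part I: f(2) = 1*(10) - 2*(-35) = 80; iterating: f(2)=80, f(3)=60, f(4)=-100, f(5)=-220, f(6)=-20, f(7)=420, f(8)=460, f(9)=-380, f(10)=-1300, f(11)=-540, f(12)=2060, f(13)=3140, f(14)=-980; answer -980
Part II: U1 = -980; r = 18; 2*(18)^3 + 4*(18)^2 + 3 = (11664) + (1296) + (3) = 12963; answer 12963
Part III: U2 = 12963; c = 31850; 31850 = 2 * 5^2 * 7^2 * 13; number of divisors = (1+1) * (2+1) * (2+1) * (1+1) = 36; answer 36
Part IV: U3 = 36; m = 15; 9*(15)^4 + 5*(15)^3 + 7*(15)^2 - 2*(15)^1 - 5 = (455625) + (16875) + (1575) + (-30) + (-5) = 474040; answer 474040

474040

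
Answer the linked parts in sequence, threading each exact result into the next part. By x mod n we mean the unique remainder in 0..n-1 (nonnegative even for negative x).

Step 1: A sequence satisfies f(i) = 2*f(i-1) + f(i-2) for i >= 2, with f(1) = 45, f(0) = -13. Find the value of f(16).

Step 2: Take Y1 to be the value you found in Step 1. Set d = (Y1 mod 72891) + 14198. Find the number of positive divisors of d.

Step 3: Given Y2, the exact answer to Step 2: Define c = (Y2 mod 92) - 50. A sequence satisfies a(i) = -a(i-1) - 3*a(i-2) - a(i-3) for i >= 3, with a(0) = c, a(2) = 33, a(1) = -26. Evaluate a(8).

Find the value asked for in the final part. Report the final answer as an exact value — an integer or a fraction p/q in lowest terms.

-1508

Step 1: f(2) = 2*(45) + 1*(-13) = 77; iterating: f(2)=77, f(3)=199, f(4)=475, f(5)=1149, f(6)=2773, f(7)=6695, f(8)=16163, f(9)=39021, f(10)=94205, f(11)=227431, f(12)=549067, f(13)=1325565, f(14)=3200197, f(15)=7725959, f(16)=18652115; answer 18652115
Step 2: Y1 = 18652115; d = 79108; 79108 = 2^2 * 19777; number of divisors = (2+1) * (1+1) = 6; answer 6
Step 3: Y2 = 6; c = -44; a(3) = -1*(33) - 3*(-26) - 1*(-44) = 89; iterating: a(3)=89, a(4)=-162, a(5)=-138, a(6)=535, a(7)=41, a(8)=-1508; answer -1508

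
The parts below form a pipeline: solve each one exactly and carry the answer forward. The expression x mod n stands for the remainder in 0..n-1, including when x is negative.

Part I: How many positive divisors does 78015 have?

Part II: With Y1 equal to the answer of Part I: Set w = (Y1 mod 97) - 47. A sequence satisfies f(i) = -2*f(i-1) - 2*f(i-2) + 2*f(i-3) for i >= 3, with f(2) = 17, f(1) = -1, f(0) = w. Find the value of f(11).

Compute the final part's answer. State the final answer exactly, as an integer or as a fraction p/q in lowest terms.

-13816

Part I: 78015 = 3 * 5 * 7 * 743; number of divisors = (1+1) * (1+1) * (1+1) * (1+1) = 16; answer 16
Part II: Y1 = 16; w = -31; f(3) = -2*(17) - 2*(-1) + 2*(-31) = -94; iterating: f(3)=-94, f(4)=152, f(5)=-82, f(6)=-328, f(7)=1124, f(8)=-1756, f(9)=608, f(10)=4544, f(11)=-13816; answer -13816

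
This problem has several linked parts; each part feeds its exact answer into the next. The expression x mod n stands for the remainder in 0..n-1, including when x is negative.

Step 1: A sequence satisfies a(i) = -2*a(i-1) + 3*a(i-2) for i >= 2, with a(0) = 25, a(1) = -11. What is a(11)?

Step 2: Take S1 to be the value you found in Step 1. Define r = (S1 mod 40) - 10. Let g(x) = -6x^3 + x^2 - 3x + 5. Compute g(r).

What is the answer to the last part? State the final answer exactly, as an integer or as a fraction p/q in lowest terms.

-157

Step 1: a(2) = -2*(-11) + 3*(25) = 97; iterating: a(2)=97, a(3)=-227, a(4)=745, a(5)=-2171, a(6)=6577, a(7)=-19667, a(8)=59065, a(9)=-177131, a(10)=531457, a(11)=-1594307; answer -1594307
Step 2: S1 = -1594307; r = 3; -6*(3)^3 + 1*(3)^2 - 3*(3)^1 + 5 = (-162) + (9) + (-9) + (5) = -157; answer -157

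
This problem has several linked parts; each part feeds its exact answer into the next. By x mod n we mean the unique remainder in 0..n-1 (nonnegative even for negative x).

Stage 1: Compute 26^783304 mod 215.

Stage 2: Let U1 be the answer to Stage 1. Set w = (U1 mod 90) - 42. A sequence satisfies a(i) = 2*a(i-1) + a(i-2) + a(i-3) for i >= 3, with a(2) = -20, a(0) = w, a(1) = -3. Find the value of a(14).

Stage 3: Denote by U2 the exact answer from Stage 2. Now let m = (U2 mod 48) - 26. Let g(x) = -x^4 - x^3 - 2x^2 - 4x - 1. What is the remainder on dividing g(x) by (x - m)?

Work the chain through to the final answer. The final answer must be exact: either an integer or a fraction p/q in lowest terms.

Stage 1: squarings mod 215: 26^1=26, 26^2=31, 26^4=101, 26^8=96, 26^16=186, 26^32=196, 26^64=146, 26^128=31, 26^256=101, 26^512=96, 26^1024=186, 26^2048=196, 26^4096=146, 26^8192=31, 26^16384=101, 26^32768=96, 26^65536=186, 26^131072=196, 26^262144=146, 26^524288=31; 26^783304 = 26^8 * 26^64 * 26^128 * 26^256 * 26^512 * 26^4096 * 26^8192 * 26^16384 * 26^32768 * 26^65536 * 26^131072 * 26^524288 = 101 (mod 215); answer 101
Stage 2: U1 = 101; w = -31; a(3) = 2*(-20) + 1*(-3) + 1*(-31) = -74; iterating: a(3)=-74, a(4)=-171, a(5)=-436, a(6)=-1117, a(7)=-2841, a(8)=-7235, a(9)=-18428, a(10)=-46932, a(11)=-119527, a(12)=-304414, a(13)=-775287, a(14)=-1974515; answer -1974515
Stage 3: U2 = -1974515; m = -13; remainder = value at the root: -1*(-13)^4 - 1*(-13)^3 - 2*(-13)^2 - 4*(-13)^1 - 1 = (-28561) + (2197) + (-338) + (52) + (-1) = -26651; answer -26651

-26651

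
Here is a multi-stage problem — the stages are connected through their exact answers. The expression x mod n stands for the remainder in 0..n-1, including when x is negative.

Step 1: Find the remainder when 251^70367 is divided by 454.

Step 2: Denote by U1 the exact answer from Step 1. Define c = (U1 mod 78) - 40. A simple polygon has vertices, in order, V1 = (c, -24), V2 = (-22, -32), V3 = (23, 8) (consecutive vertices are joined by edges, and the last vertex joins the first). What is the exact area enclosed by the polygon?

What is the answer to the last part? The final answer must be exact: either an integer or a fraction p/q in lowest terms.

80

Step 1: squarings mod 454: 251^1=251, 251^2=349, 251^4=129, 251^8=297, 251^16=133, 251^32=437, 251^64=289, 251^128=439, 251^256=225, 251^512=231, 251^1024=243, 251^2048=29, 251^4096=387, 251^8192=403, 251^16384=331, 251^32768=147, 251^65536=271; 251^70367 = 251^1 * 251^2 * 251^4 * 251^8 * 251^16 * 251^64 * 251^128 * 251^512 * 251^4096 * 251^65536 = 187 (mod 454); answer 187
Step 2: U1 = 187; c = -9; cross terms: (-9*-32 - -22*-24)=-240, (-22*8 - 23*-32)=560, (23*-24 - -9*8)=-480; twice the area = |-160| = 160; area = 80; answer 80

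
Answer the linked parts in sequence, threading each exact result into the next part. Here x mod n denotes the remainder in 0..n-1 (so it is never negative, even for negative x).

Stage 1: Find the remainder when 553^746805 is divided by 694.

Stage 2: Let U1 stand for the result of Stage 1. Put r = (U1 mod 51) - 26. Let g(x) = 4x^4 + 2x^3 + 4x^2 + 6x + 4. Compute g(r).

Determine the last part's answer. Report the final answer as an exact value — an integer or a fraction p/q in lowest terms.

Stage 1: squarings mod 694: 553^1=553, 553^2=449, 553^4=341, 553^8=383, 553^16=255, 553^32=483, 553^64=105, 553^128=615, 553^256=689, 553^512=25, 553^1024=625, 553^2048=597, 553^4096=387, 553^8192=559, 553^16384=181, 553^32768=143, 553^65536=323, 553^131072=229, 553^262144=391, 553^524288=201; 553^746805 = 553^1 * 553^4 * 553^16 * 553^32 * 553^256 * 553^1024 * 553^8192 * 553^16384 * 553^65536 * 553^131072 * 553^524288 = 219 (mod 694); answer 219
Stage 2: U1 = 219; r = -11; 4*(-11)^4 + 2*(-11)^3 + 4*(-11)^2 + 6*(-11)^1 + 4 = (58564) + (-2662) + (484) + (-66) + (4) = 56324; answer 56324

56324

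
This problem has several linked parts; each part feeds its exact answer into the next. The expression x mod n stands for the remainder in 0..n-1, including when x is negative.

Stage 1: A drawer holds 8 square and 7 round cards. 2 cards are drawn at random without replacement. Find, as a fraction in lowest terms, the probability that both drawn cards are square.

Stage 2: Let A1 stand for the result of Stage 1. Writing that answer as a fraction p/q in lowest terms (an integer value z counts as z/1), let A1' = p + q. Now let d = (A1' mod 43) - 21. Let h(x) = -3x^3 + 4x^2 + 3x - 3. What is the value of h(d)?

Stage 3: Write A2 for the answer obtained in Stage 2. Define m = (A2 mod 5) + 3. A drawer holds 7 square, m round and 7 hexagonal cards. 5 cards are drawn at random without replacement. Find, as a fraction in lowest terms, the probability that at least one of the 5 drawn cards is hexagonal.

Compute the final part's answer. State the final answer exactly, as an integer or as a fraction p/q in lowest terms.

193/204

Stage 1: total draws C(15,2) = 105; favorable C(8,2) = 28; P = 4/15; answer 4/15
Stage 2: A1 = 4/15; threaded value p + q = 19; d = -2; -3*(-2)^3 + 4*(-2)^2 + 3*(-2)^1 - 3 = (24) + (16) + (-6) + (-3) = 31; answer 31
Stage 3: A2 = 31; m = 4; total draws C(18,5) = 8568; complement C(11,5) = 462; favorable 8568 - 462 = 8106; P = 193/204; answer 193/204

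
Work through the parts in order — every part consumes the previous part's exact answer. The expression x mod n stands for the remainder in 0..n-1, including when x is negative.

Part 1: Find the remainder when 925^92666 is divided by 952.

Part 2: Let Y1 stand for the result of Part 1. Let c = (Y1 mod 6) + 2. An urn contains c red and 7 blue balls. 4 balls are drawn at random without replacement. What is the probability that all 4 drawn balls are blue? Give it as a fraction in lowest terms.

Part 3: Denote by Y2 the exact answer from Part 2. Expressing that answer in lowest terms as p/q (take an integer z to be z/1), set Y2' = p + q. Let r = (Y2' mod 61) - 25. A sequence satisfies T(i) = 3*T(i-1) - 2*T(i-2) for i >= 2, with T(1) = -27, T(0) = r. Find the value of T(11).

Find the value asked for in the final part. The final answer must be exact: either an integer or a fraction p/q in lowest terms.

Part 1: squarings mod 952: 925^1=925, 925^2=729, 925^4=225, 925^8=169, 925^16=1, 925^32=1, 925^64=1, 925^128=1, 925^256=1, 925^512=1, 925^1024=1, 925^2048=1, 925^4096=1, 925^8192=1, 925^16384=1, 925^32768=1, 925^65536=1; 925^92666 = 925^2 * 925^8 * 925^16 * 925^32 * 925^64 * 925^128 * 925^256 * 925^2048 * 925^8192 * 925^16384 * 925^65536 = 393 (mod 952); answer 393
Part 2: Y1 = 393; c = 5; total draws C(12,4) = 495; favorable C(7,4) = 35; P = 7/99; answer 7/99
Part 3: Y2 = 7/99; threaded value p + q = 106; r = 20; T(2) = 3*(-27) - 2*(20) = -121; iterating: T(2)=-121, T(3)=-309, T(4)=-685, T(5)=-1437, T(6)=-2941, T(7)=-5949, T(8)=-11965, T(9)=-23997, T(10)=-48061, T(11)=-96189; answer -96189

-96189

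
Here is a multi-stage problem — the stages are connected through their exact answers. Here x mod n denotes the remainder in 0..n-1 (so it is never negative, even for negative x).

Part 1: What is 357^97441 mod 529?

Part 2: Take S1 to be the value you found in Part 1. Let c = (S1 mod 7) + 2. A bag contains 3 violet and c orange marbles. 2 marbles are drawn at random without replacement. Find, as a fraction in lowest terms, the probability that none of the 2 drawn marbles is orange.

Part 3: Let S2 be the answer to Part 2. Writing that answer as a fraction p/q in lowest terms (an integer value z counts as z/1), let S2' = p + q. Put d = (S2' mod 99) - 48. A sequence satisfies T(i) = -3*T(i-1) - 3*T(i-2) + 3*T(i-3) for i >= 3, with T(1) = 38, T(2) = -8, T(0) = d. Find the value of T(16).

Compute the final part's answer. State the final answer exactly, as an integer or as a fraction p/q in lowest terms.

3673431

Part 1: squarings mod 529: 357^1=357, 357^2=489, 357^4=13, 357^8=169, 357^16=524, 357^32=25, 357^64=96, 357^128=223, 357^256=3, 357^512=9, 357^1024=81, 357^2048=213, 357^4096=404, 357^8192=284, 357^16384=248, 357^32768=140, 357^65536=27; 357^97441 = 357^1 * 357^32 * 357^128 * 357^1024 * 357^2048 * 357^4096 * 357^8192 * 357^16384 * 357^65536 = 325 (mod 529); answer 325
Part 2: S1 = 325; c = 5; total draws C(8,2) = 28; favorable C(3,2) = 3; P = 3/28; answer 3/28
Part 3: S2 = 3/28; threaded value p + q = 31; d = -17; T(3) = -3*(-8) - 3*(38) + 3*(-17) = -141; iterating: T(3)=-141, T(4)=561, T(5)=-1284, T(6)=1746, T(7)=297, T(8)=-9981, T(9)=34290, T(10)=-72036, T(11)=83295, T(12)=69093, T(13)=-673272, T(14)=2062422, T(15)=-3960171, T(16)=3673431; answer 3673431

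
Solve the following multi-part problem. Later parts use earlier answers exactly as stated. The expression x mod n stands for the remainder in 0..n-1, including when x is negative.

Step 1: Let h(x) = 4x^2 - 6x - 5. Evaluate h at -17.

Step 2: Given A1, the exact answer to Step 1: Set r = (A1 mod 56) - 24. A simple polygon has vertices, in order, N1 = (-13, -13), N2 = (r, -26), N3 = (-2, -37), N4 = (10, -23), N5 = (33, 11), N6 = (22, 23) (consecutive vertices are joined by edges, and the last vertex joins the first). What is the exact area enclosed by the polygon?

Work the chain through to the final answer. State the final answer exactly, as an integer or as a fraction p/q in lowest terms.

2173/2

Step 1: 4*(-17)^2 - 6*(-17)^1 - 5 = (1156) + (102) + (-5) = 1253; answer 1253
Step 2: A1 = 1253; r = -3; cross terms: (-13*-26 - -3*-13)=299, (-3*-37 - -2*-26)=59, (-2*-23 - 10*-37)=416, (10*11 - 33*-23)=869, (33*23 - 22*11)=517, (22*-13 - -13*23)=13; twice the area = |2173| = 2173; area = 2173/2; answer 2173/2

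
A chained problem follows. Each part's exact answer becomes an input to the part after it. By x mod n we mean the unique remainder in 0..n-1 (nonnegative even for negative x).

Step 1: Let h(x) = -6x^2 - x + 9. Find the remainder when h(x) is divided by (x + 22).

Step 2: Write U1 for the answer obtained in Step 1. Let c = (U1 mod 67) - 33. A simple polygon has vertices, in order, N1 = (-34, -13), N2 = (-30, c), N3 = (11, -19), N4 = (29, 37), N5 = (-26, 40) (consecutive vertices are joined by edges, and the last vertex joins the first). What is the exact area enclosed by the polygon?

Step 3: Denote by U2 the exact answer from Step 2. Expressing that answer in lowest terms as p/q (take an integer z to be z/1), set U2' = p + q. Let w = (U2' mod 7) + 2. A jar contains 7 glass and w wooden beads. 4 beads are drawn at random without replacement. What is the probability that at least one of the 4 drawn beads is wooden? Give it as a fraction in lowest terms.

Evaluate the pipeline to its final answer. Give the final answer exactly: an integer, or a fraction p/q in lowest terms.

59/66

Step 1: remainder = value at the root: -6*(-22)^2 - 1*(-22)^1 + 9 = (-2904) + (22) + (9) = -2873; answer -2873
Step 2: U1 = -2873; c = -25; cross terms: (-34*-25 - -30*-13)=460, (-30*-19 - 11*-25)=845, (11*37 - 29*-19)=958, (29*40 - -26*37)=2122, (-26*-13 - -34*40)=1698; twice the area = |6083| = 6083; area = 6083/2; answer 6083/2
Step 3: U2 = 6083/2; threaded value p + q = 6085; w = 4; total draws C(11,4) = 330; complement C(7,4) = 35; favorable 330 - 35 = 295; P = 59/66; answer 59/66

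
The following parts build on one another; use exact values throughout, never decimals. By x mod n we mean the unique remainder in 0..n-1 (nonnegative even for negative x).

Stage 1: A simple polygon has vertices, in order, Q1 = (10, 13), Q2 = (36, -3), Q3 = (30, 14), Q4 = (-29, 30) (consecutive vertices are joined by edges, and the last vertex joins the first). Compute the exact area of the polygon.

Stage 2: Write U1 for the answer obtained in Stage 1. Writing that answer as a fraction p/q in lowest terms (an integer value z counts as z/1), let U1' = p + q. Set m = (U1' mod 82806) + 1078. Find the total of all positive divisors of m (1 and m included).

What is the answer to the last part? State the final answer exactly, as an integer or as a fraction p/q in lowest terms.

Stage 1: cross terms: (10*-3 - 36*13)=-498, (36*14 - 30*-3)=594, (30*30 - -29*14)=1306, (-29*13 - 10*30)=-677; twice the area = |725| = 725; area = 725/2; answer 725/2
Stage 2: U1 = 725/2; threaded value p + q = 727; m = 1805; 1805 = 5 * 19^2; sigma = (1 + 5) * (1 + 19 + 361) = 6 * 381 = 2286; answer 2286

2286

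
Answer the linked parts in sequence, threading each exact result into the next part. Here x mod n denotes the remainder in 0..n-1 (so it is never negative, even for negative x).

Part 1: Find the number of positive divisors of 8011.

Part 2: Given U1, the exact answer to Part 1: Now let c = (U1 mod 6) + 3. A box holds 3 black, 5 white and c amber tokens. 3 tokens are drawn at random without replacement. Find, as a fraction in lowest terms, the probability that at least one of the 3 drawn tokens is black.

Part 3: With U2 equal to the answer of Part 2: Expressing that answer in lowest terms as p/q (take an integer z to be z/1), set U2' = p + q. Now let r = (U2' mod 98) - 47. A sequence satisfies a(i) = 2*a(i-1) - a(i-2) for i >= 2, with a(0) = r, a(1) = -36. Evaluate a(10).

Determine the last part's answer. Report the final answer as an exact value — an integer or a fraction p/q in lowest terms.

Part 1: 8011 is prime, so its only divisors are 1 and 8011; count = 2; answer 2
Part 2: U1 = 2; c = 5; total draws C(13,3) = 286; complement C(10,3) = 120; favorable 286 - 120 = 166; P = 83/143; answer 83/143
Part 3: U2 = 83/143; threaded value p + q = 226; r = -17; a(2) = 2*(-36) - 1*(-17) = -55; iterating: a(2)=-55, a(3)=-74, a(4)=-93, a(5)=-112, a(6)=-131, a(7)=-150, a(8)=-169, a(9)=-188, a(10)=-207; answer -207

-207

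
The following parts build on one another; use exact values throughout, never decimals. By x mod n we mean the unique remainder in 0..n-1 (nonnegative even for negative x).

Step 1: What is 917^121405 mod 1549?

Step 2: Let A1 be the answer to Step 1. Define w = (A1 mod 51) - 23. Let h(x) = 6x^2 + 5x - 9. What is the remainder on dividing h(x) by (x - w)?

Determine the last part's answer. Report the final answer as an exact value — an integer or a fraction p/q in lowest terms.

67

Step 1: squarings mod 1549: 917^1=917, 917^2=1331, 917^4=1054, 917^8=283, 917^16=1090, 917^32=17, 917^64=289, 917^128=1424, 917^256=135, 917^512=1186, 917^1024=104, 917^2048=1522, 917^4096=729, 917^8192=134, 917^16384=917, 917^32768=1331, 917^65536=1054; 917^121405 = 917^1 * 917^4 * 917^8 * 917^16 * 917^32 * 917^512 * 917^2048 * 917^4096 * 917^16384 * 917^32768 * 917^65536 = 1090 (mod 1549); answer 1090
Step 2: A1 = 1090; w = -4; remainder = value at the root: 6*(-4)^2 + 5*(-4)^1 - 9 = (96) + (-20) + (-9) = 67; answer 67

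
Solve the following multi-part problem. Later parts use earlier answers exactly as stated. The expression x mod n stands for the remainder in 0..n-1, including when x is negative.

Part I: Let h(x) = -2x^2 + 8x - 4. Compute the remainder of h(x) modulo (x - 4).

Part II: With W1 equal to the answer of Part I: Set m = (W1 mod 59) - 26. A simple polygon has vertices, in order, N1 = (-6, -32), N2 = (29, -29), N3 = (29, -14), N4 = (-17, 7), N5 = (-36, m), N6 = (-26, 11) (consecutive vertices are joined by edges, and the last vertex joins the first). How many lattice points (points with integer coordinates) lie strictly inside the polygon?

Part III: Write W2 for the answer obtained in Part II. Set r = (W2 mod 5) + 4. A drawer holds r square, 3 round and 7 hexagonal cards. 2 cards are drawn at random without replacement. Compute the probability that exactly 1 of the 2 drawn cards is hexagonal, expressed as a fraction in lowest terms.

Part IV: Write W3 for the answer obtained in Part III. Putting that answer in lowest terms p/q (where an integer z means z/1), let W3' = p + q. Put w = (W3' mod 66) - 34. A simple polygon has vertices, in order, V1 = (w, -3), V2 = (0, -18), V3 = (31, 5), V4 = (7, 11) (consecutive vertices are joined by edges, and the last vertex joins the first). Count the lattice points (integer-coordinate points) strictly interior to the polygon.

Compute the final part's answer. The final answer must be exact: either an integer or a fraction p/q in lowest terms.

Part I: remainder = value at the root: -2*(4)^2 + 8*(4)^1 - 4 = (-32) + (32) + (-4) = -4; answer -4
Part II: W1 = -4; m = 29; cross terms: (-6*-29 - 29*-32)=1102, (29*-14 - 29*-29)=435, (29*7 - -17*-14)=-35, (-17*29 - -36*7)=-241, (-36*11 - -26*29)=358, (-26*-32 - -6*11)=898; twice the area = |2517| = 2517; area = 2517/2; boundary points = 1 + 15 + 1 + 1 + 2 + 1 = 21; strictly interior points = area - boundary/2 + 1 = 1249; answer 1249
Part III: W2 = 1249; r = 8; total draws C(18,2) = 153; favorable C(7,1)*C(11,1) = 77; P = 77/153; answer 77/153
Part IV: W3 = 77/153; threaded value p + q = 230; w = -2; cross terms: (-2*-18 - 0*-3)=36, (0*5 - 31*-18)=558, (31*11 - 7*5)=306, (7*-3 - -2*11)=1; twice the area = |901| = 901; area = 901/2; boundary points = 1 + 1 + 6 + 1 = 9; strictly interior points = area - boundary/2 + 1 = 447; answer 447

447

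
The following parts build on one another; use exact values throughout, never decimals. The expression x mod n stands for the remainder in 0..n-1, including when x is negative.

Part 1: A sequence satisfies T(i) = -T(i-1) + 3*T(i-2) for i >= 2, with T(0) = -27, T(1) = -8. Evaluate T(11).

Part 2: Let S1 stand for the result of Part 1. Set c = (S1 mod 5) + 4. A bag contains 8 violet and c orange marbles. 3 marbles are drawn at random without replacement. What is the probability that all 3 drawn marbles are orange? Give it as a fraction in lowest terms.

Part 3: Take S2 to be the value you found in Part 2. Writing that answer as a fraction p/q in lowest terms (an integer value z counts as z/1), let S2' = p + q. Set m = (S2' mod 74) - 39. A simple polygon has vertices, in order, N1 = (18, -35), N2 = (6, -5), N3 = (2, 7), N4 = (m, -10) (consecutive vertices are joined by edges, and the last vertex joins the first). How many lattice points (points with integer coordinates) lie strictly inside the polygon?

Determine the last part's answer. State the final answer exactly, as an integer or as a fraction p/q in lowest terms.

186

Part 1: T(2) = -1*(-8) + 3*(-27) = -73; iterating: T(2)=-73, T(3)=49, T(4)=-268, T(5)=415, T(6)=-1219, T(7)=2464, T(8)=-6121, T(9)=13513, T(10)=-31876, T(11)=72415; answer 72415
Part 2: S1 = 72415; c = 4; total draws C(12,3) = 220; favorable C(4,3) = 4; P = 1/55; answer 1/55
Part 3: S2 = 1/55; threaded value p + q = 56; m = 17; cross terms: (18*-5 - 6*-35)=120, (6*7 - 2*-5)=52, (2*-10 - 17*7)=-139, (17*-35 - 18*-10)=-415; twice the area = |-382| = 382; area = 191; boundary points = 6 + 4 + 1 + 1 = 12; strictly interior points = area - boundary/2 + 1 = 186; answer 186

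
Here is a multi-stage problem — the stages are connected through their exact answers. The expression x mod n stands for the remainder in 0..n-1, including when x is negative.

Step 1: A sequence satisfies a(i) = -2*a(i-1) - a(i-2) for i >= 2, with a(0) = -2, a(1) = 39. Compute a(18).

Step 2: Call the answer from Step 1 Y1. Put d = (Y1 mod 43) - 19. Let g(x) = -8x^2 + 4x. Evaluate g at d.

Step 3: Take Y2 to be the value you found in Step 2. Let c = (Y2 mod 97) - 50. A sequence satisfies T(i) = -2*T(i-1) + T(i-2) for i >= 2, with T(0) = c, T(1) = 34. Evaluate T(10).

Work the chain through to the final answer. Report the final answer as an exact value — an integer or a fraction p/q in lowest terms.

-38497

Step 1: a(2) = -2*(39) - 1*(-2) = -76; iterating: a(2)=-76, a(3)=113, a(4)=-150, a(5)=187, a(6)=-224, a(7)=261, a(8)=-298, a(9)=335, a(10)=-372, a(11)=409, a(12)=-446, a(13)=483, a(14)=-520, a(15)=557, a(16)=-594, a(17)=631, a(18)=-668; answer -668
Step 2: Y1 = -668; d = 1; -8*(1)^2 + 4*(1)^1 = (-8) + (4) = -4; answer -4
Step 3: Y2 = -4; c = 43; T(2) = -2*(34) + 1*(43) = -25; iterating: T(2)=-25, T(3)=84, T(4)=-193, T(5)=470, T(6)=-1133, T(7)=2736, T(8)=-6605, T(9)=15946, T(10)=-38497; answer -38497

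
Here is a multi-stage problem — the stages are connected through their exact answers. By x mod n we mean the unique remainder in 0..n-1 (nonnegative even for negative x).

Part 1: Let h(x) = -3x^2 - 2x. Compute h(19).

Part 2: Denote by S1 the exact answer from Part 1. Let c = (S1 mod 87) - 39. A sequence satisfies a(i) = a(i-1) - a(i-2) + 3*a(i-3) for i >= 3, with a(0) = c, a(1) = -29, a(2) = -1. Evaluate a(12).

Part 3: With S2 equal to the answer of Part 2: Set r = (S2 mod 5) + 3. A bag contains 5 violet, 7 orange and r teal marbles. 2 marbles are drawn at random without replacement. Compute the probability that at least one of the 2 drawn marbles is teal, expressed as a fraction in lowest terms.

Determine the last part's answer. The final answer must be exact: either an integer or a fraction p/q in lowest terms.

29/51

Part 1: -3*(19)^2 - 2*(19)^1 = (-1083) + (-38) = -1121; answer -1121
Part 2: S1 = -1121; c = -29; a(3) = 1*(-1) - 1*(-29) + 3*(-29) = -59; iterating: a(3)=-59, a(4)=-145, a(5)=-89, a(6)=-121, a(7)=-467, a(8)=-613, a(9)=-509, a(10)=-1297, a(11)=-2627, a(12)=-2857; answer -2857
Part 3: S2 = -2857; r = 6; total draws C(18,2) = 153; complement C(12,2) = 66; favorable 153 - 66 = 87; P = 29/51; answer 29/51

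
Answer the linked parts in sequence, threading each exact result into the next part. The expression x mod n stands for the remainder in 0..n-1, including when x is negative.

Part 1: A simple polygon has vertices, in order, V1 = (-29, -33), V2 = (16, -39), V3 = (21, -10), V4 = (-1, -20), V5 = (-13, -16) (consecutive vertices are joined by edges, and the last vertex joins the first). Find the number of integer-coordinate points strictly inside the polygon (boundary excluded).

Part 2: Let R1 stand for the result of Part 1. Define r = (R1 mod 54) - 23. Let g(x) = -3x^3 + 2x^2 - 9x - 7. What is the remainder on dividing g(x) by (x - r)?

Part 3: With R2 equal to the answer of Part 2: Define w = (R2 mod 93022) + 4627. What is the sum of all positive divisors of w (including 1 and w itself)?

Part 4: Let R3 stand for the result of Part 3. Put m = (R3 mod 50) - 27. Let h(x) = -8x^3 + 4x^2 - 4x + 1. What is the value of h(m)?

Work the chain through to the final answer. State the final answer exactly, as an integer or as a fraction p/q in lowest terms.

Part 1: cross terms: (-29*-39 - 16*-33)=1659, (16*-10 - 21*-39)=659, (21*-20 - -1*-10)=-430, (-1*-16 - -13*-20)=-244, (-13*-33 - -29*-16)=-35; twice the area = |1609| = 1609; area = 1609/2; boundary points = 3 + 1 + 2 + 4 + 1 = 11; strictly interior points = area - boundary/2 + 1 = 800; answer 800
Part 2: R1 = 800; r = 21; remainder = value at the root: -3*(21)^3 + 2*(21)^2 - 9*(21)^1 - 7 = (-27783) + (882) + (-189) + (-7) = -27097; answer -27097
Part 3: R2 = -27097; w = 70552; 70552 = 2^3 * 8819; sigma = (1 + 2 + 4 + 8) * (1 + 8819) = 15 * 8820 = 132300; answer 132300
Part 4: R3 = 132300; m = -27; -8*(-27)^3 + 4*(-27)^2 - 4*(-27)^1 + 1 = (157464) + (2916) + (108) + (1) = 160489; answer 160489

160489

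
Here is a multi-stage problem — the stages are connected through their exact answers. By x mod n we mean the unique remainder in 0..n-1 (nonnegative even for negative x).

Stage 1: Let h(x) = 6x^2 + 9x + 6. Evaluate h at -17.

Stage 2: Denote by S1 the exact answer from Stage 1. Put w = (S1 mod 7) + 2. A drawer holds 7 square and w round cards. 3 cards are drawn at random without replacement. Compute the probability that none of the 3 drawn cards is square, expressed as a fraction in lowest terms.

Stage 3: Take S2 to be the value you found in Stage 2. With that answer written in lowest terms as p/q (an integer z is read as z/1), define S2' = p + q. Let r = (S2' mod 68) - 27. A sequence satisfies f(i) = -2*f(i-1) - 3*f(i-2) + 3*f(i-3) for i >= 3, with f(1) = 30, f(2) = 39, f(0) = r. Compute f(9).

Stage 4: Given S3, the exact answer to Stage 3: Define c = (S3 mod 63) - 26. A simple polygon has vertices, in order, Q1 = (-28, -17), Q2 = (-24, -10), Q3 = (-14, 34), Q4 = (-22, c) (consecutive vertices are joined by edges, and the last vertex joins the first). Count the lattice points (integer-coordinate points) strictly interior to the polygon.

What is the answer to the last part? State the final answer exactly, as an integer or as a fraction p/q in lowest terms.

73

Stage 1: 6*(-17)^2 + 9*(-17)^1 + 6 = (1734) + (-153) + (6) = 1587; answer 1587
Stage 2: S1 = 1587; w = 7; total draws C(14,3) = 364; favorable C(7,3) = 35; P = 5/52; answer 5/52
Stage 3: S2 = 5/52; threaded value p + q = 57; r = 30; f(3) = -2*(39) - 3*(30) + 3*(30) = -78; iterating: f(3)=-78, f(4)=129, f(5)=93, f(6)=-807, f(7)=1722, f(8)=-744, f(9)=-6099; answer -6099
Stage 4: S3 = -6099; c = -14; cross terms: (-28*-10 - -24*-17)=-128, (-24*34 - -14*-10)=-956, (-14*-14 - -22*34)=944, (-22*-17 - -28*-14)=-18; twice the area = |-158| = 158; area = 79; boundary points = 1 + 2 + 8 + 3 = 14; strictly interior points = area - boundary/2 + 1 = 73; answer 73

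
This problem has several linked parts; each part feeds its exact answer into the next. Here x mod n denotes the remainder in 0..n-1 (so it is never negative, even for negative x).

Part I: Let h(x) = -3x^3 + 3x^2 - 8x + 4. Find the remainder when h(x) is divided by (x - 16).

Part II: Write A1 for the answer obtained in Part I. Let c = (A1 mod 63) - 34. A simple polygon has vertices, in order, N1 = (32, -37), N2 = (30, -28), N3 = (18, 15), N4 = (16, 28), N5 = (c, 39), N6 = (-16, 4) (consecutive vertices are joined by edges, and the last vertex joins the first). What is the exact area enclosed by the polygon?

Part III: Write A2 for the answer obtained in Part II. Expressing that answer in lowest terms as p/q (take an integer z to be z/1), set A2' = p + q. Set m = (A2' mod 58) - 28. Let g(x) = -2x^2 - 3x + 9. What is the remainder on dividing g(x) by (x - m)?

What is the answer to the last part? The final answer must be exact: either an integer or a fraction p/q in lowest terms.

Part I: remainder = value at the root: -3*(16)^3 + 3*(16)^2 - 8*(16)^1 + 4 = (-12288) + (768) + (-128) + (4) = -11644; answer -11644
Part II: A1 = -11644; c = -23; cross terms: (32*-28 - 30*-37)=214, (30*15 - 18*-28)=954, (18*28 - 16*15)=264, (16*39 - -23*28)=1268, (-23*4 - -16*39)=532, (-16*-37 - 32*4)=464; twice the area = |3696| = 3696; area = 1848; answer 1848
Part III: A2 = 1848; threaded value p + q = 1849; m = 23; remainder = value at the root: -2*(23)^2 - 3*(23)^1 + 9 = (-1058) + (-69) + (9) = -1118; answer -1118

-1118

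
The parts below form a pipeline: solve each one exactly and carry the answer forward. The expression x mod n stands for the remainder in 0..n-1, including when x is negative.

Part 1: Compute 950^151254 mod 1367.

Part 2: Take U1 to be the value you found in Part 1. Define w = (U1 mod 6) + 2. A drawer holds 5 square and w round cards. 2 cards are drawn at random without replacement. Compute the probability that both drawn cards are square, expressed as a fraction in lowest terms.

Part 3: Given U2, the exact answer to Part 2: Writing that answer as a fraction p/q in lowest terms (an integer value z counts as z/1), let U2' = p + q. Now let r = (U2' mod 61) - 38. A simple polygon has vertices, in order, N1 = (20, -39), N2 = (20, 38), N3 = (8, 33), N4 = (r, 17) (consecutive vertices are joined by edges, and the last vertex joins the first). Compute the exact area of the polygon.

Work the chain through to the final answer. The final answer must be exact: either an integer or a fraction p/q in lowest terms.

Part 1: squarings mod 1367: 950^1=950, 950^2=280, 950^4=481, 950^8=338, 950^16=783, 950^32=673, 950^64=452, 950^128=621, 950^256=147, 950^512=1104, 950^1024=819, 950^2048=931, 950^4096=83, 950^8192=54, 950^16384=182, 950^32768=316, 950^65536=65, 950^131072=124; 950^151254 = 950^2 * 950^4 * 950^16 * 950^64 * 950^128 * 950^512 * 950^1024 * 950^2048 * 950^16384 * 950^131072 = 32 (mod 1367); answer 32
Part 2: U1 = 32; w = 4; total draws C(9,2) = 36; favorable C(5,2) = 10; P = 5/18; answer 5/18
Part 3: U2 = 5/18; threaded value p + q = 23; r = -15; cross terms: (20*38 - 20*-39)=1540, (20*33 - 8*38)=356, (8*17 - -15*33)=631, (-15*-39 - 20*17)=245; twice the area = |2772| = 2772; area = 1386; answer 1386

1386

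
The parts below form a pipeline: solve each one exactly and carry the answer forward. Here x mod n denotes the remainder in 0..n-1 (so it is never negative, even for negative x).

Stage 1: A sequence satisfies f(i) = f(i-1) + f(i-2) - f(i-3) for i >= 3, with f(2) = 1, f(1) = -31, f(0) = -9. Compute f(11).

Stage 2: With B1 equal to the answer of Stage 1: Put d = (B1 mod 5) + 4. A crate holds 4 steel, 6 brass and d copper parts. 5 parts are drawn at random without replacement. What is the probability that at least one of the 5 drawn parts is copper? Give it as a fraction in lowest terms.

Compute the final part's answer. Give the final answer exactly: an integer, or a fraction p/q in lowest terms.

Stage 1: f(3) = 1*(1) + 1*(-31) - 1*(-9) = -21; iterating: f(3)=-21, f(4)=11, f(5)=-11, f(6)=21, f(7)=-1, f(8)=31, f(9)=9, f(10)=41, f(11)=19; answer 19
Stage 2: B1 = 19; d = 8; total draws C(18,5) = 8568; complement C(10,5) = 252; favorable 8568 - 252 = 8316; P = 33/34; answer 33/34

33/34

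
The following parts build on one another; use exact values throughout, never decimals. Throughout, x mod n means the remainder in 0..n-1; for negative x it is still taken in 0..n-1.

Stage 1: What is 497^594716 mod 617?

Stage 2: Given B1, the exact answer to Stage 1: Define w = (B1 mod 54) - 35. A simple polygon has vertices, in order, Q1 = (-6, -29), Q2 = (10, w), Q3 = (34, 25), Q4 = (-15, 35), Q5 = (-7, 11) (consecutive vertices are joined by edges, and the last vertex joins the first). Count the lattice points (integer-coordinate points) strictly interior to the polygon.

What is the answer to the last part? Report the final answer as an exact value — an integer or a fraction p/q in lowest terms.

1240

Stage 1: squarings mod 617: 497^1=497, 497^2=209, 497^4=491, 497^8=451, 497^16=408, 497^32=491, 497^64=451, 497^128=408, 497^256=491, 497^512=451, 497^1024=408, 497^2048=491, 497^4096=451, 497^8192=408, 497^16384=491, 497^32768=451, 497^65536=408, 497^131072=491, 497^262144=451, 497^524288=408; 497^594716 = 497^4 * 497^8 * 497^16 * 497^256 * 497^512 * 497^4096 * 497^65536 * 497^524288 = 142 (mod 617); answer 142
Stage 2: B1 = 142; w = -1; cross terms: (-6*-1 - 10*-29)=296, (10*25 - 34*-1)=284, (34*35 - -15*25)=1565, (-15*11 - -7*35)=80, (-7*-29 - -6*11)=269; twice the area = |2494| = 2494; area = 1247; boundary points = 4 + 2 + 1 + 8 + 1 = 16; strictly interior points = area - boundary/2 + 1 = 1240; answer 1240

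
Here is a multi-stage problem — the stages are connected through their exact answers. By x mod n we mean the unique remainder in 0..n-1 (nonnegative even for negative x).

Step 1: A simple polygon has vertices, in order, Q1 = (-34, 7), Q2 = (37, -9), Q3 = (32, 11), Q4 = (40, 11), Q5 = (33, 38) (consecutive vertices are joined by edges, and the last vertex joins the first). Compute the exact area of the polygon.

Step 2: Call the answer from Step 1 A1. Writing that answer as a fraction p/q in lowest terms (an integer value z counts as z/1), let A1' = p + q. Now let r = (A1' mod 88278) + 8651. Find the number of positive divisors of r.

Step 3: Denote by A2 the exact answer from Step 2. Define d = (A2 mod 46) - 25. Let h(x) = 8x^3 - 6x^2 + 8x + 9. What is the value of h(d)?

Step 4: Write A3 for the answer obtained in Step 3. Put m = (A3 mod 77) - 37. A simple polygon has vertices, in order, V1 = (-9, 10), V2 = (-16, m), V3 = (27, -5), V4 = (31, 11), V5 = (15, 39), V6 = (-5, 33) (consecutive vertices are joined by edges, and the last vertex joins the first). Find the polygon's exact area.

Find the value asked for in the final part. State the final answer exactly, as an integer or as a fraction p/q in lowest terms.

2925/2

Step 1: cross terms: (-34*-9 - 37*7)=47, (37*11 - 32*-9)=695, (32*11 - 40*11)=-88, (40*38 - 33*11)=1157, (33*7 - -34*38)=1523; twice the area = |3334| = 3334; area = 1667; answer 1667
Step 2: A1 = 1667; threaded value p + q = 1668; r = 10319; 10319 = 17 * 607; number of divisors = (1+1) * (1+1) = 4; answer 4
Step 3: A2 = 4; d = -21; 8*(-21)^3 - 6*(-21)^2 + 8*(-21)^1 + 9 = (-74088) + (-2646) + (-168) + (9) = -76893; answer -76893
Step 4: A3 = -76893; m = -7; cross terms: (-9*-7 - -16*10)=223, (-16*-5 - 27*-7)=269, (27*11 - 31*-5)=452, (31*39 - 15*11)=1044, (15*33 - -5*39)=690, (-5*10 - -9*33)=247; twice the area = |2925| = 2925; area = 2925/2; answer 2925/2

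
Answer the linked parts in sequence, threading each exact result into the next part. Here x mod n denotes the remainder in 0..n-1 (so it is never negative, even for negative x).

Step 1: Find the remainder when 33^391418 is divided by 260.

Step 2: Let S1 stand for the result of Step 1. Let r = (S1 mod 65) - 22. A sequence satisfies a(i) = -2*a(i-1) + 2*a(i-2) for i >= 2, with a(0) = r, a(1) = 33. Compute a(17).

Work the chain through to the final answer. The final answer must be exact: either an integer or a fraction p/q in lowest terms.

100561152

Step 1: squarings mod 260: 33^1=33, 33^2=49, 33^4=61, 33^8=81, 33^16=61, 33^32=81, 33^64=61, 33^128=81, 33^256=61, 33^512=81, 33^1024=61, 33^2048=81, 33^4096=61, 33^8192=81, 33^16384=61, 33^32768=81, 33^65536=61, 33^131072=81, 33^262144=61; 33^391418 = 33^2 * 33^8 * 33^16 * 33^32 * 33^64 * 33^128 * 33^2048 * 33^4096 * 33^8192 * 33^16384 * 33^32768 * 33^65536 * 33^262144 = 49 (mod 260); answer 49
Step 2: S1 = 49; r = 27; a(2) = -2*(33) + 2*(27) = -12; iterating: a(2)=-12, a(3)=90, a(4)=-204, a(5)=588, a(6)=-1584, a(7)=4344, a(8)=-11856, a(9)=32400, a(10)=-88512, a(11)=241824, a(12)=-660672, a(13)=1804992, a(14)=-4931328, a(15)=13472640, a(16)=-36807936, a(17)=100561152; answer 100561152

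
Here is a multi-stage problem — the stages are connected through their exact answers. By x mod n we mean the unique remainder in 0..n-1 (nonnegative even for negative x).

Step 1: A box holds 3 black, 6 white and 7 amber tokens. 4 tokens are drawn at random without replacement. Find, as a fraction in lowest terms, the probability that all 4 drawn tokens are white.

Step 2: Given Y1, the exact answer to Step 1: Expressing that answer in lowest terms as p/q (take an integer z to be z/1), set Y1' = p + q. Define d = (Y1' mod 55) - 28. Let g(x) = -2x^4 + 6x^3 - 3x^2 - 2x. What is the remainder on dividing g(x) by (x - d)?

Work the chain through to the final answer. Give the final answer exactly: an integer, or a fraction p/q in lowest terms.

-9009

Step 1: total draws C(16,4) = 1820; favorable C(6,4) = 15; P = 3/364; answer 3/364
Step 2: Y1 = 3/364; threaded value p + q = 367; d = 9; remainder = value at the root: -2*(9)^4 + 6*(9)^3 - 3*(9)^2 - 2*(9)^1 = (-13122) + (4374) + (-243) + (-18) = -9009; answer -9009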